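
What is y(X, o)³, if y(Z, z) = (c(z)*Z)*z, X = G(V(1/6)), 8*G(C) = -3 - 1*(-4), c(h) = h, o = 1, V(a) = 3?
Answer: 1/512 ≈ 0.0019531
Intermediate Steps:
G(C) = ⅛ (G(C) = (-3 - 1*(-4))/8 = (-3 + 4)/8 = (⅛)*1 = ⅛)
X = ⅛ ≈ 0.12500
y(Z, z) = Z*z² (y(Z, z) = (z*Z)*z = (Z*z)*z = Z*z²)
y(X, o)³ = ((⅛)*1²)³ = ((⅛)*1)³ = (⅛)³ = 1/512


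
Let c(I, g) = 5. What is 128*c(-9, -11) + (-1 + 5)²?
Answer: 656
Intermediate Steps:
128*c(-9, -11) + (-1 + 5)² = 128*5 + (-1 + 5)² = 640 + 4² = 640 + 16 = 656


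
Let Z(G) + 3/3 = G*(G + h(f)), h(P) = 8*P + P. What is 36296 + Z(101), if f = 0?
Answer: 46496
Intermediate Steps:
h(P) = 9*P
Z(G) = -1 + G² (Z(G) = -1 + G*(G + 9*0) = -1 + G*(G + 0) = -1 + G*G = -1 + G²)
36296 + Z(101) = 36296 + (-1 + 101²) = 36296 + (-1 + 10201) = 36296 + 10200 = 46496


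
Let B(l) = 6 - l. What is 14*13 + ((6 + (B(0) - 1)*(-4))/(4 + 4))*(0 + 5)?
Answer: 693/4 ≈ 173.25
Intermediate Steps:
14*13 + ((6 + (B(0) - 1)*(-4))/(4 + 4))*(0 + 5) = 14*13 + ((6 + ((6 - 1*0) - 1)*(-4))/(4 + 4))*(0 + 5) = 182 + ((6 + ((6 + 0) - 1)*(-4))/8)*5 = 182 + ((6 + (6 - 1)*(-4))*(⅛))*5 = 182 + ((6 + 5*(-4))*(⅛))*5 = 182 + ((6 - 20)*(⅛))*5 = 182 - 14*⅛*5 = 182 - 7/4*5 = 182 - 35/4 = 693/4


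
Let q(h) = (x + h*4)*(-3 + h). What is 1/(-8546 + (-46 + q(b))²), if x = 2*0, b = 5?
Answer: -1/8510 ≈ -0.00011751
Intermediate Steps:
x = 0
q(h) = 4*h*(-3 + h) (q(h) = (0 + h*4)*(-3 + h) = (0 + 4*h)*(-3 + h) = (4*h)*(-3 + h) = 4*h*(-3 + h))
1/(-8546 + (-46 + q(b))²) = 1/(-8546 + (-46 + 4*5*(-3 + 5))²) = 1/(-8546 + (-46 + 4*5*2)²) = 1/(-8546 + (-46 + 40)²) = 1/(-8546 + (-6)²) = 1/(-8546 + 36) = 1/(-8510) = -1/8510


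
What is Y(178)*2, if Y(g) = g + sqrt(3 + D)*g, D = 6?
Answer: 1424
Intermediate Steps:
Y(g) = 4*g (Y(g) = g + sqrt(3 + 6)*g = g + sqrt(9)*g = g + 3*g = 4*g)
Y(178)*2 = (4*178)*2 = 712*2 = 1424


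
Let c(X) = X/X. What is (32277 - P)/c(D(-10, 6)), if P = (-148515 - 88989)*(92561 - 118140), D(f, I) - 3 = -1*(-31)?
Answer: -6075082539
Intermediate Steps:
D(f, I) = 34 (D(f, I) = 3 - 1*(-31) = 3 + 31 = 34)
c(X) = 1
P = 6075114816 (P = -237504*(-25579) = 6075114816)
(32277 - P)/c(D(-10, 6)) = (32277 - 1*6075114816)/1 = (32277 - 6075114816)*1 = -6075082539*1 = -6075082539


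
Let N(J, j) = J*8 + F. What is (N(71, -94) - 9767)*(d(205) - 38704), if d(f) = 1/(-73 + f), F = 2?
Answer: 46986801619/132 ≈ 3.5596e+8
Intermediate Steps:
N(J, j) = 2 + 8*J (N(J, j) = J*8 + 2 = 8*J + 2 = 2 + 8*J)
(N(71, -94) - 9767)*(d(205) - 38704) = ((2 + 8*71) - 9767)*(1/(-73 + 205) - 38704) = ((2 + 568) - 9767)*(1/132 - 38704) = (570 - 9767)*(1/132 - 38704) = -9197*(-5108927/132) = 46986801619/132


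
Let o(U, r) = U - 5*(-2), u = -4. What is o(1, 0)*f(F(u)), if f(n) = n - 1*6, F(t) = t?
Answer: -110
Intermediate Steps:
o(U, r) = 10 + U (o(U, r) = U + 10 = 10 + U)
f(n) = -6 + n (f(n) = n - 6 = -6 + n)
o(1, 0)*f(F(u)) = (10 + 1)*(-6 - 4) = 11*(-10) = -110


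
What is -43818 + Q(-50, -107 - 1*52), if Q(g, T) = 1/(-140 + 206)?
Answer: -2891987/66 ≈ -43818.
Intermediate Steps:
Q(g, T) = 1/66
-43818 + Q(-50, -107 - 1*52) = -43818 + 1/66 = -2891987/66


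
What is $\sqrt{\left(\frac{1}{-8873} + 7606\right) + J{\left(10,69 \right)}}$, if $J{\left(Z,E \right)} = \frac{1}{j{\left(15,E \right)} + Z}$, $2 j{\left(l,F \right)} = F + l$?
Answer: $\frac{\sqrt{404804257647153}}{230698} \approx 87.213$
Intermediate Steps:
$j{\left(l,F \right)} = \frac{F}{2} + \frac{l}{2}$ ($j{\left(l,F \right)} = \frac{F + l}{2} = \frac{F}{2} + \frac{l}{2}$)
$J{\left(Z,E \right)} = \frac{1}{\frac{15}{2} + Z + \frac{E}{2}}$ ($J{\left(Z,E \right)} = \frac{1}{\left(\frac{E}{2} + \frac{1}{2} \cdot 15\right) + Z} = \frac{1}{\left(\frac{E}{2} + \frac{15}{2}\right) + Z} = \frac{1}{\left(\frac{15}{2} + \frac{E}{2}\right) + Z} = \frac{1}{\frac{15}{2} + Z + \frac{E}{2}}$)
$\sqrt{\left(\frac{1}{-8873} + 7606\right) + J{\left(10,69 \right)}} = \sqrt{\left(\frac{1}{-8873} + 7606\right) + \frac{2}{15 + 69 + 2 \cdot 10}} = \sqrt{\left(- \frac{1}{8873} + 7606\right) + \frac{2}{15 + 69 + 20}} = \sqrt{\frac{67488037}{8873} + \frac{2}{104}} = \sqrt{\frac{67488037}{8873} + 2 \cdot \frac{1}{104}} = \sqrt{\frac{67488037}{8873} + \frac{1}{52}} = \sqrt{\frac{3509386797}{461396}} = \frac{\sqrt{404804257647153}}{230698}$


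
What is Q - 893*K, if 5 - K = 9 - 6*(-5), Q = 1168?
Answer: 31530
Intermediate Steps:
K = -34 (K = 5 - (9 - 6*(-5)) = 5 - (9 + 30) = 5 - 1*39 = 5 - 39 = -34)
Q - 893*K = 1168 - 893*(-34) = 1168 + 30362 = 31530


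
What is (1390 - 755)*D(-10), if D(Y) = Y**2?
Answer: 63500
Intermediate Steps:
(1390 - 755)*D(-10) = (1390 - 755)*(-10)**2 = 635*100 = 63500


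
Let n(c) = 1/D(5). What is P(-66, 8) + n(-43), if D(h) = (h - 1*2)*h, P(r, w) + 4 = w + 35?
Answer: 586/15 ≈ 39.067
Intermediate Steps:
P(r, w) = 31 + w (P(r, w) = -4 + (w + 35) = -4 + (35 + w) = 31 + w)
D(h) = h*(-2 + h) (D(h) = (h - 2)*h = (-2 + h)*h = h*(-2 + h))
n(c) = 1/15 (n(c) = 1/(5*(-2 + 5)) = 1/(5*3) = 1/15)
P(-66, 8) + n(-43) = (31 + 8) + 1/15 = 39 + 1/15 = 586/15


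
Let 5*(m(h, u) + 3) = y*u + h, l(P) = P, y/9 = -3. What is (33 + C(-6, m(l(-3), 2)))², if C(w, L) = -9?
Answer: 576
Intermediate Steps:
y = -27 (y = 9*(-3) = -27)
m(h, u) = -3 - 27*u/5 + h/5 (m(h, u) = -3 + (-27*u + h)/5 = -3 + (h - 27*u)/5 = -3 + (-27*u/5 + h/5) = -3 - 27*u/5 + h/5)
(33 + C(-6, m(l(-3), 2)))² = (33 - 9)² = 24² = 576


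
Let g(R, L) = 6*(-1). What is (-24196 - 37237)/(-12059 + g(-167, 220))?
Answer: 61433/12065 ≈ 5.0918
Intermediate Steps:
g(R, L) = -6
(-24196 - 37237)/(-12059 + g(-167, 220)) = (-24196 - 37237)/(-12059 - 6) = -61433/(-12065) = -61433*(-1/12065) = 61433/12065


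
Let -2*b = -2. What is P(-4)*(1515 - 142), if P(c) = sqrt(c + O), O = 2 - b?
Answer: 1373*I*sqrt(3) ≈ 2378.1*I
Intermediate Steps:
b = 1 (b = -1/2*(-2) = 1)
O = 1 (O = 2 - 1*1 = 2 - 1 = 1)
P(c) = sqrt(1 + c) (P(c) = sqrt(c + 1) = sqrt(1 + c))
P(-4)*(1515 - 142) = sqrt(1 - 4)*(1515 - 142) = sqrt(-3)*1373 = (I*sqrt(3))*1373 = 1373*I*sqrt(3)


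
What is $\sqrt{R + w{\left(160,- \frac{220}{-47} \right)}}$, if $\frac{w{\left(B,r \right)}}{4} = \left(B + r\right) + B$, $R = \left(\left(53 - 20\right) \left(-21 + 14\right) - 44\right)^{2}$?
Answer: $\frac{19 \sqrt{470705}}{47} \approx 277.35$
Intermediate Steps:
$R = 75625$ ($R = \left(33 \left(-7\right) - 44\right)^{2} = \left(-231 - 44\right)^{2} = \left(-275\right)^{2} = 75625$)
$w{\left(B,r \right)} = 4 r + 8 B$ ($w{\left(B,r \right)} = 4 \left(\left(B + r\right) + B\right) = 4 \left(r + 2 B\right) = 4 r + 8 B$)
$\sqrt{R + w{\left(160,- \frac{220}{-47} \right)}} = \sqrt{75625 + \left(4 \left(- \frac{220}{-47}\right) + 8 \cdot 160\right)} = \sqrt{75625 + \left(4 \left(\left(-220\right) \left(- \frac{1}{47}\right)\right) + 1280\right)} = \sqrt{75625 + \left(4 \cdot \frac{220}{47} + 1280\right)} = \sqrt{75625 + \left(\frac{880}{47} + 1280\right)} = \sqrt{75625 + \frac{61040}{47}} = \sqrt{\frac{3615415}{47}} = \frac{19 \sqrt{470705}}{47}$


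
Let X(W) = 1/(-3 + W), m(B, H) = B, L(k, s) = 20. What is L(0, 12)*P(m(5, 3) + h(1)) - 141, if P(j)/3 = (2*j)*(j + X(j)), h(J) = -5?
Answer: -141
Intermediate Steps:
P(j) = 6*j*(j + 1/(-3 + j)) (P(j) = 3*((2*j)*(j + 1/(-3 + j))) = 3*(2*j*(j + 1/(-3 + j))) = 6*j*(j + 1/(-3 + j)))
L(0, 12)*P(m(5, 3) + h(1)) - 141 = 20*(6*(5 - 5)*(1 + (5 - 5)*(-3 + (5 - 5)))/(-3 + (5 - 5))) - 141 = 20*(6*0*(1 + 0*(-3 + 0))/(-3 + 0)) - 141 = 20*(6*0*(1 + 0*(-3))/(-3)) - 141 = 20*(6*0*(-1/3)*(1 + 0)) - 141 = 20*(6*0*(-1/3)*1) - 141 = 20*0 - 141 = 0 - 141 = -141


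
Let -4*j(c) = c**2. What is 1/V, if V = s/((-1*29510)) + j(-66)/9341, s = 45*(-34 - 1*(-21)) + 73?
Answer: -137826455/13676899 ≈ -10.077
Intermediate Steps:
s = -512 (s = 45*(-34 + 21) + 73 = 45*(-13) + 73 = -585 + 73 = -512)
j(c) = -c**2/4
V = -13676899/137826455 (V = -512/((-1*29510)) - 1/4*(-66)**2/9341 = -512/(-29510) - 1/4*4356*(1/9341) = -512*(-1/29510) - 1089*1/9341 = 256/14755 - 1089/9341 = -13676899/137826455 ≈ -0.099233)
1/V = 1/(-13676899/137826455) = -137826455/13676899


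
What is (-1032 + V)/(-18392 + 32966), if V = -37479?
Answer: -12837/4858 ≈ -2.6424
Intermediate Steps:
(-1032 + V)/(-18392 + 32966) = (-1032 - 37479)/(-18392 + 32966) = -38511/14574 = -38511*1/14574 = -12837/4858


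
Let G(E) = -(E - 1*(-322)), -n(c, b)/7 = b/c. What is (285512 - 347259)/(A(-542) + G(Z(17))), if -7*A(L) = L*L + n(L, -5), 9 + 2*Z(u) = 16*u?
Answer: 117134059/80470316 ≈ 1.4556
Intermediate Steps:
n(c, b) = -7*b/c
Z(u) = -9/2 + 8*u (Z(u) = -9/2 + (16*u)/2 = -9/2 + 8*u)
G(E) = -322 - E (G(E) = -(E + 322) = -(322 + E) = -322 - E)
A(L) = -5/L - L²/7 (A(L) = -(L*L - 7*(-5)/L)/7 = -(L² + 35/L)/7 = -5/L - L²/7)
(285512 - 347259)/(A(-542) + G(Z(17))) = (285512 - 347259)/((⅐)*(-35 - 1*(-542)³)/(-542) + (-322 - (-9/2 + 8*17))) = -61747/((⅐)*(-1/542)*(-35 - 1*(-159220088)) + (-322 - (-9/2 + 136))) = -61747/((⅐)*(-1/542)*(-35 + 159220088) + (-322 - 1*263/2)) = -61747/((⅐)*(-1/542)*159220053 + (-322 - 263/2)) = -61747/(-159220053/3794 - 907/2) = -61747/(-80470316/1897) = -61747*(-1897/80470316) = 117134059/80470316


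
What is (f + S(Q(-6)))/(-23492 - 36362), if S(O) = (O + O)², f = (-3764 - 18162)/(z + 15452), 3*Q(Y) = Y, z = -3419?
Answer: -85301/360111591 ≈ -0.00023687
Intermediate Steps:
Q(Y) = Y/3
f = -21926/12033 (f = (-3764 - 18162)/(-3419 + 15452) = -21926/12033 ≈ -1.8222)
S(O) = 4*O² (S(O) = (2*O)² = 4*O²)
(f + S(Q(-6)))/(-23492 - 36362) = (-21926/12033 + 4*((⅓)*(-6))²)/(-23492 - 36362) = (-21926/12033 + 4*(-2)²)/(-59854) = (-21926/12033 + 4*4)*(-1/59854) = (-21926/12033 + 16)*(-1/59854) = (170602/12033)*(-1/59854) = -85301/360111591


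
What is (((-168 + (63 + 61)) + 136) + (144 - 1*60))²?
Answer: 30976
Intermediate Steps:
(((-168 + (63 + 61)) + 136) + (144 - 1*60))² = (((-168 + 124) + 136) + (144 - 60))² = ((-44 + 136) + 84)² = (92 + 84)² = 176² = 30976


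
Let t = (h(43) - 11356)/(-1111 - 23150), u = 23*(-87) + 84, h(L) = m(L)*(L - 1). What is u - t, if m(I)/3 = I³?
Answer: -36501811/24261 ≈ -1504.5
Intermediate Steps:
m(I) = 3*I³
h(L) = 3*L³*(-1 + L) (h(L) = (3*L³)*(L - 1) = (3*L³)*(-1 + L) = 3*L³*(-1 + L))
u = -1917 (u = -2001 + 84 = -1917)
t = -10006526/24261 (t = (3*43³*(-1 + 43) - 11356)/(-1111 - 23150) = (3*79507*42 - 11356)/(-24261) = (10017882 - 11356)*(-1/24261) = 10006526*(-1/24261) = -10006526/24261 ≈ -412.45)
u - t = -1917 - 1*(-10006526/24261) = -1917 + 10006526/24261 = -36501811/24261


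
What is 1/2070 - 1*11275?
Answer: -23339249/2070 ≈ -11275.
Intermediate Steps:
1/2070 - 1*11275 = 1/2070 - 11275 = -23339249/2070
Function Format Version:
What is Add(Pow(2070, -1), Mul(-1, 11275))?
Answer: Rational(-23339249, 2070) ≈ -11275.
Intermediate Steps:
Add(Pow(2070, -1), Mul(-1, 11275)) = Add(Rational(1, 2070), -11275) = Rational(-23339249, 2070)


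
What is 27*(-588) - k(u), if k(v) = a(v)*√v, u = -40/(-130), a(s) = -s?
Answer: -15876 + 8*√13/169 ≈ -15876.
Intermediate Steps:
u = 4/13 (u = -40*(-1/130) = 4/13 ≈ 0.30769)
k(v) = -v^(3/2) (k(v) = (-v)*√v = -v^(3/2))
27*(-588) - k(u) = 27*(-588) - (-1)*(4/13)^(3/2) = -15876 - (-1)*8*√13/169 = -15876 - (-8)*√13/169 = -15876 + 8*√13/169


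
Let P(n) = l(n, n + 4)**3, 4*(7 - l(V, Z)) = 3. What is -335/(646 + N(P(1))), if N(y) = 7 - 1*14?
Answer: -335/639 ≈ -0.52426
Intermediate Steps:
l(V, Z) = 25/4 (l(V, Z) = 7 - 1/4*3 = 7 - 3/4 = 25/4)
P(n) = 15625/64 (P(n) = (25/4)**3 = 15625/64)
N(y) = -7 (N(y) = 7 - 14 = -7)
-335/(646 + N(P(1))) = -335/(646 - 7) = -335/639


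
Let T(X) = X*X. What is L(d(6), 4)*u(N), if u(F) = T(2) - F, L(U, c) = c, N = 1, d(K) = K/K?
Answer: 12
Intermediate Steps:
T(X) = X**2
d(K) = 1
u(F) = 4 - F (u(F) = 2**2 - F = 4 - F)
L(d(6), 4)*u(N) = 4*(4 - 1*1) = 4*(4 - 1) = 4*3 = 12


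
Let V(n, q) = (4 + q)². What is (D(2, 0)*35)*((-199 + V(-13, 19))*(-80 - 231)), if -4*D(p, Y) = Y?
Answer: 0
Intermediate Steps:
D(p, Y) = -Y/4
(D(2, 0)*35)*((-199 + V(-13, 19))*(-80 - 231)) = (-¼*0*35)*((-199 + (4 + 19)²)*(-80 - 231)) = (0*35)*((-199 + 23²)*(-311)) = 0*((-199 + 529)*(-311)) = 0*(330*(-311)) = 0*(-102630) = 0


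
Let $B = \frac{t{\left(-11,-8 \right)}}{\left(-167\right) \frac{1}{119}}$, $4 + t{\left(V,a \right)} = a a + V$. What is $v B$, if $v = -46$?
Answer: $\frac{268226}{167} \approx 1606.1$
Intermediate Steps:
$t{\left(V,a \right)} = -4 + V + a^{2}$ ($t{\left(V,a \right)} = -4 + \left(a a + V\right) = -4 + \left(a^{2} + V\right) = -4 + \left(V + a^{2}\right) = -4 + V + a^{2}$)
$B = - \frac{5831}{167}$ ($B = \frac{-4 - 11 + \left(-8\right)^{2}}{\left(-167\right) \frac{1}{119}} = \frac{-4 - 11 + 64}{\left(-167\right) \frac{1}{119}} = \frac{49}{- \frac{167}{119}} = 49 \left(- \frac{119}{167}\right) = - \frac{5831}{167} \approx -34.916$)
$v B = \left(-46\right) \left(- \frac{5831}{167}\right) = \frac{268226}{167}$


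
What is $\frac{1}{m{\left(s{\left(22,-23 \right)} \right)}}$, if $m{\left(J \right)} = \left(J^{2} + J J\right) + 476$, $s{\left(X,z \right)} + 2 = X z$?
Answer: $\frac{1}{516604} \approx 1.9357 \cdot 10^{-6}$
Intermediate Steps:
$s{\left(X,z \right)} = -2 + X z$
$m{\left(J \right)} = 476 + 2 J^{2}$ ($m{\left(J \right)} = \left(J^{2} + J^{2}\right) + 476 = 2 J^{2} + 476 = 476 + 2 J^{2}$)
$\frac{1}{m{\left(s{\left(22,-23 \right)} \right)}} = \frac{1}{476 + 2 \left(-2 + 22 \left(-23\right)\right)^{2}} = \frac{1}{476 + 2 \left(-2 - 506\right)^{2}} = \frac{1}{476 + 2 \left(-508\right)^{2}} = \frac{1}{476 + 2 \cdot 258064} = \frac{1}{476 + 516128} = \frac{1}{516604}$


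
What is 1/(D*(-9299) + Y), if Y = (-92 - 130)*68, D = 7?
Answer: -1/80189 ≈ -1.2471e-5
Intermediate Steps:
Y = -15096 (Y = -222*68 = -15096)
1/(D*(-9299) + Y) = 1/(7*(-9299) - 15096) = 1/(-65093 - 15096) = 1/(-80189) = -1/80189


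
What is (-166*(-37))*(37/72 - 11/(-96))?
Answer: 555851/144 ≈ 3860.1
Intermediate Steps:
(-166*(-37))*(37/72 - 11/(-96)) = 6142*(37*(1/72) - 11*(-1/96)) = 6142*(37/72 + 11/96) = 6142*(181/288) = 555851/144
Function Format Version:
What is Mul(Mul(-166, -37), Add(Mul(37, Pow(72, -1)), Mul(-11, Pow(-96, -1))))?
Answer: Rational(555851, 144) ≈ 3860.1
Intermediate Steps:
Mul(Mul(-166, -37), Add(Mul(37, Pow(72, -1)), Mul(-11, Pow(-96, -1)))) = Mul(6142, Add(Mul(37, Rational(1, 72)), Mul(-11, Rational(-1, 96)))) = Mul(6142, Add(Rational(37, 72), Rational(11, 96))) = Mul(6142, Rational(181, 288)) = Rational(555851, 144)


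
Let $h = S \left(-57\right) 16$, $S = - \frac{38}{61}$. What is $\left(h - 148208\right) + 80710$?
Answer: $- \frac{4082722}{61} \approx -66930.0$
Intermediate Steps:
$S = - \frac{38}{61}$ ($S = \left(-38\right) \frac{1}{61} = - \frac{38}{61} \approx -0.62295$)
$h = \frac{34656}{61}$ ($h = \left(- \frac{38}{61}\right) \left(-57\right) 16 = \frac{2166}{61} \cdot 16 = \frac{34656}{61} \approx 568.13$)
$\left(h - 148208\right) + 80710 = \left(\frac{34656}{61} - 148208\right) + 80710 = - \frac{9006032}{61} + 80710 = - \frac{4082722}{61}$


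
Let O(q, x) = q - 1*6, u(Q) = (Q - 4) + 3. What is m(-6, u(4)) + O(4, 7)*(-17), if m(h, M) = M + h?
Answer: 31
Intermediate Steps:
u(Q) = -1 + Q (u(Q) = (-4 + Q) + 3 = -1 + Q)
O(q, x) = -6 + q (O(q, x) = q - 6 = -6 + q)
m(-6, u(4)) + O(4, 7)*(-17) = ((-1 + 4) - 6) + (-6 + 4)*(-17) = (3 - 6) - 2*(-17) = -3 + 34 = 31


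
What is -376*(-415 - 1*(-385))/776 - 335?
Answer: -31085/97 ≈ -320.46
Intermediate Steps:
-376*(-415 - 1*(-385))/776 - 335 = -376*(-415 + 385)/776 - 335 = -(-11280)/776 - 335 = -376*(-15/388) - 335 = 1410/97 - 335 = -31085/97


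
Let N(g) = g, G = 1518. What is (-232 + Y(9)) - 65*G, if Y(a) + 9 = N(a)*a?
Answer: -98830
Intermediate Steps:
Y(a) = -9 + a**2 (Y(a) = -9 + a*a = -9 + a**2)
(-232 + Y(9)) - 65*G = (-232 + (-9 + 9**2)) - 65*1518 = (-232 + (-9 + 81)) - 98670 = (-232 + 72) - 98670 = -160 - 98670 = -98830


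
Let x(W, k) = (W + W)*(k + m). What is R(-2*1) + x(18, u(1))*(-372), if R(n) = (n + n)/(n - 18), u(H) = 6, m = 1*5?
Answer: -736559/5 ≈ -1.4731e+5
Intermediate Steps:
m = 5
x(W, k) = 2*W*(5 + k) (x(W, k) = (W + W)*(k + 5) = (2*W)*(5 + k) = 2*W*(5 + k))
R(n) = 2*n/(-18 + n) (R(n) = (2*n)/(-18 + n) = 2*n/(-18 + n))
R(-2*1) + x(18, u(1))*(-372) = 2*(-2*1)/(-18 - 2*1) + (2*18*(5 + 6))*(-372) = 2*(-2)/(-18 - 2) + (2*18*11)*(-372) = 2*(-2)/(-20) + 396*(-372) = 2*(-2)*(-1/20) - 147312 = ⅕ - 147312 = -736559/5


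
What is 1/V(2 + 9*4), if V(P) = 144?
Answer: 1/144 ≈ 0.0069444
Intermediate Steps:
1/V(2 + 9*4) = 1/144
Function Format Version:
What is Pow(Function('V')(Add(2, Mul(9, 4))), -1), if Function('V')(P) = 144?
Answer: Rational(1, 144) ≈ 0.0069444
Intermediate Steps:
Pow(Function('V')(Add(2, Mul(9, 4))), -1) = Pow(144, -1) = Rational(1, 144)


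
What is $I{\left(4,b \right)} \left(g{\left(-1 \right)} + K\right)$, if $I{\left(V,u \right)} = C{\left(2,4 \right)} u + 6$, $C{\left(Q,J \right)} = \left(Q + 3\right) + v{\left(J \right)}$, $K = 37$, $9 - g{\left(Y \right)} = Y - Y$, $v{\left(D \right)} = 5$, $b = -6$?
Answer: $-2484$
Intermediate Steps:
$g{\left(Y \right)} = 9$ ($g{\left(Y \right)} = 9 - \left(Y - Y\right) = 9 - 0 = 9 + 0 = 9$)
$C{\left(Q,J \right)} = 8 + Q$ ($C{\left(Q,J \right)} = \left(Q + 3\right) + 5 = \left(3 + Q\right) + 5 = 8 + Q$)
$I{\left(V,u \right)} = 6 + 10 u$ ($I{\left(V,u \right)} = \left(8 + 2\right) u + 6 = 10 u + 6 = 6 + 10 u$)
$I{\left(4,b \right)} \left(g{\left(-1 \right)} + K\right) = \left(6 + 10 \left(-6\right)\right) \left(9 + 37\right) = \left(6 - 60\right) 46 = \left(-54\right) 46 = -2484$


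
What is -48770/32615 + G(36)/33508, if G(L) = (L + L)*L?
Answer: -77482354/54643171 ≈ -1.4180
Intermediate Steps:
G(L) = 2*L² (G(L) = (2*L)*L = 2*L²)
-48770/32615 + G(36)/33508 = -48770/32615 + (2*36²)/33508 = -48770*1/32615 + (2*1296)*(1/33508) = -9754/6523 + 2592*(1/33508) = -9754/6523 + 648/8377 = -77482354/54643171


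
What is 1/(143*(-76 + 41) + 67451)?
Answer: 1/62446 ≈ 1.6014e-5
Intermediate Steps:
1/(143*(-76 + 41) + 67451) = 1/(143*(-35) + 67451) = 1/(-5005 + 67451) = 1/62446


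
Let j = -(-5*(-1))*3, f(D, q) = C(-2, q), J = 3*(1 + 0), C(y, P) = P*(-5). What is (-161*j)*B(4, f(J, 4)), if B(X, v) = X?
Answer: 9660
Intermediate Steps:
C(y, P) = -5*P
J = 3 (J = 3*1 = 3)
f(D, q) = -5*q
j = -15 (j = -5*3 = -1*15 = -15)
(-161*j)*B(4, f(J, 4)) = -161*(-15)*4 = 2415*4 = 9660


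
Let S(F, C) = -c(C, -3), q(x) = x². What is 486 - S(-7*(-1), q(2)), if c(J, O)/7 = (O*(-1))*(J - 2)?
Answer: 528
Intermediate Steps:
c(J, O) = -7*O*(-2 + J) (c(J, O) = 7*((O*(-1))*(J - 2)) = 7*((-O)*(-2 + J)) = 7*(-O*(-2 + J)) = -7*O*(-2 + J))
S(F, C) = 42 - 21*C (S(F, C) = -7*(-3)*(2 - C) = -(-42 + 21*C) = 42 - 21*C)
486 - S(-7*(-1), q(2)) = 486 - (42 - 21*2²) = 486 - (42 - 21*4) = 486 - (42 - 84) = 486 - 1*(-42) = 486 + 42 = 528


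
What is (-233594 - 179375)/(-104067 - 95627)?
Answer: 412969/199694 ≈ 2.0680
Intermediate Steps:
(-233594 - 179375)/(-104067 - 95627) = -412969/(-199694) = -412969*(-1/199694) = 412969/199694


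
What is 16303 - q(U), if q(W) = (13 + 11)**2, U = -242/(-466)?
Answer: 15727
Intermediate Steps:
U = 121/233 (U = -242*(-1/466) = 121/233 ≈ 0.51931)
q(W) = 576 (q(W) = 24**2 = 576)
16303 - q(U) = 16303 - 1*576 = 16303 - 576 = 15727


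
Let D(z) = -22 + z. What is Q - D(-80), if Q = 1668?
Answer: 1770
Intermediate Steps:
Q - D(-80) = 1668 - (-22 - 80) = 1668 - 1*(-102) = 1668 + 102 = 1770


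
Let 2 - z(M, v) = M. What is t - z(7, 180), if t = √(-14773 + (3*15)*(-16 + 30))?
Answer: 5 + I*√14143 ≈ 5.0 + 118.92*I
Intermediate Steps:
z(M, v) = 2 - M
t = I*√14143 (t = √(-14773 + 45*14) = √(-14773 + 630) = √(-14143) = I*√14143 ≈ 118.92*I)
t - z(7, 180) = I*√14143 - (2 - 1*7) = I*√14143 - (2 - 7) = I*√14143 - 1*(-5) = I*√14143 + 5 = 5 + I*√14143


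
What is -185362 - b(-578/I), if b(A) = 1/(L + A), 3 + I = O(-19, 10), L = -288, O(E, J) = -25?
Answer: -693809952/3743 ≈ -1.8536e+5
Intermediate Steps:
I = -28 (I = -3 - 25 = -28)
b(A) = 1/(-288 + A)
-185362 - b(-578/I) = -185362 - 1/(-288 - 578/(-28)) = -185362 - 1/(-288 - 578*(-1/28)) = -185362 - 1/(-288 + 289/14) = -185362 - 1/(-3743/14) = -185362 - 1*(-14/3743) = -185362 + 14/3743 = -693809952/3743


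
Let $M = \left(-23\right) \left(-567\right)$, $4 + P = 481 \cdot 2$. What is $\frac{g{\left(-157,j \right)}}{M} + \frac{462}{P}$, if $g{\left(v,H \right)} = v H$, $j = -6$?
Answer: $\frac{1154563}{2082213} \approx 0.55449$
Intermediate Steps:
$P = 958$ ($P = -4 + 481 \cdot 2 = -4 + 962 = 958$)
$M = 13041$
$g{\left(v,H \right)} = H v$
$\frac{g{\left(-157,j \right)}}{M} + \frac{462}{P} = \frac{\left(-6\right) \left(-157\right)}{13041} + \frac{462}{958} = 942 \cdot \frac{1}{13041} + 462 \cdot \frac{1}{958} = \frac{314}{4347} + \frac{231}{479} = \frac{1154563}{2082213}$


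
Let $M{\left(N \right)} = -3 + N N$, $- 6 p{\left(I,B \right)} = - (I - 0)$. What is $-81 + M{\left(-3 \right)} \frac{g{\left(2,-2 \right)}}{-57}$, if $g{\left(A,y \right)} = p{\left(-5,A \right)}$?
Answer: $- \frac{4612}{57} \approx -80.912$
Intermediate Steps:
$p{\left(I,B \right)} = \frac{I}{6}$ ($p{\left(I,B \right)} = - \frac{\left(-1\right) \left(I - 0\right)}{6} = - \frac{\left(-1\right) \left(I + 0\right)}{6} = - \frac{\left(-1\right) I}{6} = \frac{I}{6}$)
$g{\left(A,y \right)} = - \frac{5}{6}$ ($g{\left(A,y \right)} = \frac{1}{6} \left(-5\right) = - \frac{5}{6}$)
$M{\left(N \right)} = -3 + N^{2}$
$-81 + M{\left(-3 \right)} \frac{g{\left(2,-2 \right)}}{-57} = -81 + \left(-3 + \left(-3\right)^{2}\right) \left(- \frac{5}{6 \left(-57\right)}\right) = -81 + \left(-3 + 9\right) \left(\left(- \frac{5}{6}\right) \left(- \frac{1}{57}\right)\right) = -81 + 6 \cdot \frac{5}{342} = -81 + \frac{5}{57} = - \frac{4612}{57}$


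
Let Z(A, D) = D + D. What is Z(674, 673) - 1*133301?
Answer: -131955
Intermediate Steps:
Z(A, D) = 2*D
Z(674, 673) - 1*133301 = 2*673 - 1*133301 = 1346 - 133301 = -131955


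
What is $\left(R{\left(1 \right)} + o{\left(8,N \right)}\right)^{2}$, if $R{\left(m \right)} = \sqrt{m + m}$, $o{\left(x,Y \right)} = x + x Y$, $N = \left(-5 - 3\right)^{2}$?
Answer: $\left(520 + \sqrt{2}\right)^{2} \approx 2.7187 \cdot 10^{5}$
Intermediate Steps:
$N = 64$ ($N = \left(-8\right)^{2} = 64$)
$o{\left(x,Y \right)} = x + Y x$
$R{\left(m \right)} = \sqrt{2} \sqrt{m}$ ($R{\left(m \right)} = \sqrt{2 m} = \sqrt{2} \sqrt{m}$)
$\left(R{\left(1 \right)} + o{\left(8,N \right)}\right)^{2} = \left(\sqrt{2} \sqrt{1} + 8 \left(1 + 64\right)\right)^{2} = \left(\sqrt{2} \cdot 1 + 8 \cdot 65\right)^{2} = \left(\sqrt{2} + 520\right)^{2} = \left(520 + \sqrt{2}\right)^{2}$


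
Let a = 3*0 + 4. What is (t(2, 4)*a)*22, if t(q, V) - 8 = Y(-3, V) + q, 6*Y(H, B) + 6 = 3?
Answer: 836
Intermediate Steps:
Y(H, B) = -½ (Y(H, B) = -1 + (⅙)*3 = -1 + ½ = -½)
t(q, V) = 15/2 + q (t(q, V) = 8 + (-½ + q) = 15/2 + q)
a = 4 (a = 0 + 4 = 4)
(t(2, 4)*a)*22 = ((15/2 + 2)*4)*22 = ((19/2)*4)*22 = 38*22 = 836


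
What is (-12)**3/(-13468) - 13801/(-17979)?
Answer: 4171915/4656561 ≈ 0.89592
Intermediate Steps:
(-12)**3/(-13468) - 13801/(-17979) = -1728*(-1/13468) - 13801*(-1/17979) = 432/3367 + 13801/17979 = 4171915/4656561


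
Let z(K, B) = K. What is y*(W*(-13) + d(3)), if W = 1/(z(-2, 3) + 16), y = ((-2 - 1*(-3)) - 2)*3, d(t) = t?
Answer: -87/14 ≈ -6.2143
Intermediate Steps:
y = -3 (y = ((-2 + 3) - 2)*3 = (1 - 2)*3 = -1*3 = -3)
W = 1/14 (W = 1/(-2 + 16) = 1/14 ≈ 0.071429)
y*(W*(-13) + d(3)) = -3*((1/14)*(-13) + 3) = -3*(-13/14 + 3) = -3*29/14 = -87/14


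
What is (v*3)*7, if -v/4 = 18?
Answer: -1512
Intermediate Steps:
v = -72 (v = -4*18 = -72)
(v*3)*7 = -72*3*7 = -216*7 = -1512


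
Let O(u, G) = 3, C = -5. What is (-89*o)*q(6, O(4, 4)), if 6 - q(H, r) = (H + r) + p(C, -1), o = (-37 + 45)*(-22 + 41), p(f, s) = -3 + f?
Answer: -67640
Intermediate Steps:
o = 152 (o = 8*19 = 152)
q(H, r) = 14 - H - r (q(H, r) = 6 - ((H + r) + (-3 - 5)) = 6 - ((H + r) - 8) = 6 - (-8 + H + r) = 6 + (8 - H - r) = 14 - H - r)
(-89*o)*q(6, O(4, 4)) = (-89*152)*(14 - 1*6 - 1*3) = -13528*(14 - 6 - 3) = -13528*5 = -67640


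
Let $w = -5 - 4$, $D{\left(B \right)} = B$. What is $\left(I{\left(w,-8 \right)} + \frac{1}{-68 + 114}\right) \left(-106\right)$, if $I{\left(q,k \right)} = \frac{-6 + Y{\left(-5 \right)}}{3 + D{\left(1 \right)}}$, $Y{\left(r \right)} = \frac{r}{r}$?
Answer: $\frac{5989}{46} \approx 130.2$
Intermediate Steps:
$Y{\left(r \right)} = 1$
$w = -9$ ($w = -5 - 4 = -9$)
$I{\left(q,k \right)} = - \frac{5}{4}$ ($I{\left(q,k \right)} = \frac{-6 + 1}{3 + 1} = - \frac{5}{4}$)
$\left(I{\left(w,-8 \right)} + \frac{1}{-68 + 114}\right) \left(-106\right) = \left(- \frac{5}{4} + \frac{1}{-68 + 114}\right) \left(-106\right) = \left(- \frac{5}{4} + \frac{1}{46}\right) \left(-106\right) = \left(- \frac{113}{92}\right) \left(-106\right) = \frac{5989}{46}$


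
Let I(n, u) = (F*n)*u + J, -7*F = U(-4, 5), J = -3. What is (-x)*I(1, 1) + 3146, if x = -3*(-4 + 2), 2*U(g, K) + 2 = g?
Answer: 22130/7 ≈ 3161.4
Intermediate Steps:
U(g, K) = -1 + g/2
F = 3/7 (F = -(-1 + (½)*(-4))/7 = -(-1 - 2)/7 = -⅐*(-3) = 3/7 ≈ 0.42857)
I(n, u) = -3 + 3*n*u/7 (I(n, u) = (3*n/7)*u - 3 = 3*n*u/7 - 3 = -3 + 3*n*u/7)
x = 6 (x = -3*(-2) = 6)
(-x)*I(1, 1) + 3146 = (-1*6)*(-3 + (3/7)*1*1) + 3146 = -6*(-3 + 3/7) + 3146 = -6*(-18/7) + 3146 = 108/7 + 3146 = 22130/7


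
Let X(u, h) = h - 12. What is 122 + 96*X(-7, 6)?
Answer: -454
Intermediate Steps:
X(u, h) = -12 + h
122 + 96*X(-7, 6) = 122 + 96*(-12 + 6) = 122 + 96*(-6) = 122 - 576 = -454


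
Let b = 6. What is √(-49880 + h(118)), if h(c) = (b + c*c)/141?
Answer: 5*I*√39588006/141 ≈ 223.12*I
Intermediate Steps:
h(c) = 2/47 + c²/141 (h(c) = (6 + c*c)/141 = (6 + c²)*(1/141) = 2/47 + c²/141)
√(-49880 + h(118)) = √(-49880 + (2/47 + (1/141)*118²)) = √(-49880 + (2/47 + (1/141)*13924)) = √(-49880 + (2/47 + 13924/141)) = √(-49880 + 13930/141) = √(-7019150/141) = 5*I*√39588006/141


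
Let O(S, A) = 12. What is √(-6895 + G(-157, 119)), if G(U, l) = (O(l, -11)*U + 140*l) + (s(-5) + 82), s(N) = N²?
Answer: 2*√1997 ≈ 89.376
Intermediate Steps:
G(U, l) = 107 + 12*U + 140*l (G(U, l) = (12*U + 140*l) + ((-5)² + 82) = (12*U + 140*l) + (25 + 82) = (12*U + 140*l) + 107 = 107 + 12*U + 140*l)
√(-6895 + G(-157, 119)) = √(-6895 + (107 + 12*(-157) + 140*119)) = √(-6895 + (107 - 1884 + 16660)) = √(-6895 + 14883) = √7988 = 2*√1997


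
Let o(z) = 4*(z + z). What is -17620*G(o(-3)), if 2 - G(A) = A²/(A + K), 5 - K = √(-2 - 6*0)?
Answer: 35240*(-√2 + 307*I)/(√2 - 19*I) ≈ -5.6646e+5 + 39540.0*I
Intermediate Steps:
o(z) = 8*z (o(z) = 4*(2*z) = 8*z)
K = 5 - I*√2 (K = 5 - √(-2 - 6*0) = 5 - √(-2 + 0) = 5 - √(-2) = 5 - I*√2 ≈ 5.0 - 1.4142*I)
G(A) = 2 - A²/(5 + A - I*√2) (G(A) = 2 - A²/(A + (5 - I*√2)) = 2 - A²/(5 + A - I*√2))
-17620*G(o(-3)) = -17620*(10 - (8*(-3))² + 2*(8*(-3)) - 2*I*√2)/(5 + 8*(-3) - I*√2) = -17620*(10 - 1*(-24)² + 2*(-24) - 2*I*√2)/(5 - 24 - I*√2) = -17620*(10 - 1*576 - 48 - 2*I*√2)/(-19 - I*√2) = -17620*(10 - 576 - 48 - 2*I*√2)/(-19 - I*√2) = -17620*(-614 - 2*I*√2)/(-19 - I*√2)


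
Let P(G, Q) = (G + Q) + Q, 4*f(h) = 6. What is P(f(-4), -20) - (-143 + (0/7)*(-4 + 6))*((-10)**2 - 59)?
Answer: 11649/2 ≈ 5824.5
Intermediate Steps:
f(h) = 3/2 (f(h) = (1/4)*6 = 3/2)
P(G, Q) = G + 2*Q
P(f(-4), -20) - (-143 + (0/7)*(-4 + 6))*((-10)**2 - 59) = (3/2 + 2*(-20)) - (-143 + (0/7)*(-4 + 6))*((-10)**2 - 59) = (3/2 - 40) - (-143 + (0*(1/7))*2)*(100 - 59) = -77/2 - (-143 + 0*2)*41 = -77/2 - (-143 + 0)*41 = -77/2 - (-143)*41 = -77/2 - 1*(-5863) = -77/2 + 5863 = 11649/2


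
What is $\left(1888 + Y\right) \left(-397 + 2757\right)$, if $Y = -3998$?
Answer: $-4979600$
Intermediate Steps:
$\left(1888 + Y\right) \left(-397 + 2757\right) = \left(1888 - 3998\right) \left(-397 + 2757\right) = \left(-2110\right) 2360 = -4979600$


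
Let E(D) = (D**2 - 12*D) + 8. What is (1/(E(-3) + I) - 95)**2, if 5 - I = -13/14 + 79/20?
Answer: 534470655625/59243809 ≈ 9021.5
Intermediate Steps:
E(D) = 8 + D**2 - 12*D
I = 277/140 (I = 5 - (-13/14 + 79/20) = 5 - 1*423/140 = 5 - 423/140 = 277/140 ≈ 1.9786)
(1/(E(-3) + I) - 95)**2 = (1/((8 + (-3)**2 - 12*(-3)) + 277/140) - 95)**2 = (1/((8 + 9 + 36) + 277/140) - 95)**2 = (1/(53 + 277/140) - 95)**2 = (1/(7697/140) - 95)**2 = (140/7697 - 95)**2 = (-731075/7697)**2 = 534470655625/59243809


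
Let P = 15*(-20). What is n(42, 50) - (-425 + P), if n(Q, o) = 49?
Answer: 774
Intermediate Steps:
P = -300
n(42, 50) - (-425 + P) = 49 - (-425 - 300) = 49 - 1*(-725) = 49 + 725 = 774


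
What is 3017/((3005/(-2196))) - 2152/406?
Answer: -1348175776/610015 ≈ -2210.1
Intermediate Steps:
3017/((3005/(-2196))) - 2152/406 = 3017/((3005*(-1/2196))) - 2152*1/406 = 3017/(-3005/2196) - 1076/203 = 3017*(-2196/3005) - 1076/203 = -6625332/3005 - 1076/203 = -1348175776/610015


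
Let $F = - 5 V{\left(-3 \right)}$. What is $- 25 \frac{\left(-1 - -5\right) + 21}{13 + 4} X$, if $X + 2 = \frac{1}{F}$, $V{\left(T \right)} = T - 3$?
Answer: $\frac{7375}{102} \approx 72.304$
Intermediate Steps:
$V{\left(T \right)} = -3 + T$
$F = 30$ ($F = - 5 \left(-3 - 3\right) = \left(-5\right) \left(-6\right) = 30$)
$X = - \frac{59}{30}$ ($X = -2 + \frac{1}{30} = - \frac{59}{30} \approx -1.9667$)
$- 25 \frac{\left(-1 - -5\right) + 21}{13 + 4} X = - 25 \frac{\left(-1 - -5\right) + 21}{13 + 4} \left(- \frac{59}{30}\right) = - 25 \frac{\left(-1 + 5\right) + 21}{17} \left(- \frac{59}{30}\right) = - 25 \left(4 + 21\right) \frac{1}{17} \left(- \frac{59}{30}\right) = - 25 \cdot 25 \cdot \frac{1}{17} \left(- \frac{59}{30}\right) = \left(-25\right) \frac{25}{17} \left(- \frac{59}{30}\right) = \left(- \frac{625}{17}\right) \left(- \frac{59}{30}\right) = \frac{7375}{102}$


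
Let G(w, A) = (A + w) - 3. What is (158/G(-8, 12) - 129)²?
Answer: 841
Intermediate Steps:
G(w, A) = -3 + A + w
(158/G(-8, 12) - 129)² = (158/(-3 + 12 - 8) - 129)² = (158/1 - 129)² = (158*1 - 129)² = (158 - 129)² = 29² = 841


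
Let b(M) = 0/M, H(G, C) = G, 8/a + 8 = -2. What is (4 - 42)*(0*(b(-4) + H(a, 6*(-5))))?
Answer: 0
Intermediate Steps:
a = -⅘ (a = 8/(-8 - 2) = 8/(-10) = 8*(-⅒) = -⅘ ≈ -0.80000)
b(M) = 0
(4 - 42)*(0*(b(-4) + H(a, 6*(-5)))) = (4 - 42)*(0*(0 - ⅘)) = -0*(-4)/5 = -38*0 = 0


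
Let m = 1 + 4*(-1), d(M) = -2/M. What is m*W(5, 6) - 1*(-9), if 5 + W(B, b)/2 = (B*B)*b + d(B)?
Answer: -4293/5 ≈ -858.60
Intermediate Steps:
m = -3 (m = 1 - 4 = -3)
W(B, b) = -10 - 4/B + 2*b*B**2 (W(B, b) = -10 + 2*((B*B)*b - 2/B) = -10 + 2*(B**2*b - 2/B) = -10 + 2*(b*B**2 - 2/B) = -10 + 2*(-2/B + b*B**2) = -10 + (-4/B + 2*b*B**2) = -10 - 4/B + 2*b*B**2)
m*W(5, 6) - 1*(-9) = -3*(-10 - 4/5 + 2*6*5**2) - 1*(-9) = -3*(-10 - 4*1/5 + 2*6*25) + 9 = -3*(-10 - 4/5 + 300) + 9 = -3*1446/5 + 9 = -4338/5 + 9 = -4293/5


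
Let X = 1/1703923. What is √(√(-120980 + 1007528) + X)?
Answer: √(1703923 + 5806707179858*√221637)/1703923 ≈ 30.685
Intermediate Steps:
X = 1/1703923 ≈ 5.8688e-7
√(√(-120980 + 1007528) + X) = √(√(-120980 + 1007528) + 1/1703923) = √(√886548 + 1/1703923) = √(2*√221637 + 1/1703923) = √(1/1703923 + 2*√221637)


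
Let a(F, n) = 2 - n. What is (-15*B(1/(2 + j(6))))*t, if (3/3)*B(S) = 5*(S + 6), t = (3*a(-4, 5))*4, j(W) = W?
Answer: 33075/2 ≈ 16538.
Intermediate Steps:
t = -36 (t = (3*(2 - 1*5))*4 = (3*(2 - 5))*4 = (3*(-3))*4 = -9*4 = -36)
B(S) = 30 + 5*S (B(S) = 5*(S + 6) = 5*(6 + S) = 30 + 5*S)
(-15*B(1/(2 + j(6))))*t = -15*(30 + 5/(2 + 6))*(-36) = -15*(30 + 5/8)*(-36) = -15*245/8*(-36) = -3675/8*(-36) = 33075/2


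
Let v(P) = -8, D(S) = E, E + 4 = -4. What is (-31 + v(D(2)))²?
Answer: 1521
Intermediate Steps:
E = -8 (E = -4 - 4 = -8)
D(S) = -8
(-31 + v(D(2)))² = (-31 - 8)² = (-39)² = 1521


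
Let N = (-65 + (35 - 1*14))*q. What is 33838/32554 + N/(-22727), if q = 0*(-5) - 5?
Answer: 380937173/369927379 ≈ 1.0298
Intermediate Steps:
q = -5 (q = 0 - 5 = -5)
N = 220 (N = (-65 + (35 - 1*14))*(-5) = (-65 + (35 - 14))*(-5) = (-65 + 21)*(-5) = -44*(-5) = 220)
33838/32554 + N/(-22727) = 33838/32554 + 220/(-22727) = 33838*(1/32554) + 220*(-1/22727) = 16919/16277 - 220/22727 = 380937173/369927379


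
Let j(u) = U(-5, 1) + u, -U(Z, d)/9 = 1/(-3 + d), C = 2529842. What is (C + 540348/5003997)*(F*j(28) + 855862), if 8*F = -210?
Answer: 14431777245437852727/6671996 ≈ 2.1630e+12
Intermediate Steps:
U(Z, d) = -9/(-3 + d)
j(u) = 9/2 + u (j(u) = -9/(-3 + 1) + u = -9/(-2) + u = -9*(-½) + u = 9/2 + u)
F = -105/4 (F = (⅛)*(-210) = -105/4 ≈ -26.250)
(C + 540348/5003997)*(F*j(28) + 855862) = (2529842 + 540348/5003997)*(-105*(9/2 + 28)/4 + 855862) = (2529842 + 540348*(1/5003997))*(-105/4*65/2 + 855862) = (2529842 + 180116/1667999)*(-6825/8 + 855862) = (4219774106274/1667999)*(6840071/8) = 14431777245437852727/6671996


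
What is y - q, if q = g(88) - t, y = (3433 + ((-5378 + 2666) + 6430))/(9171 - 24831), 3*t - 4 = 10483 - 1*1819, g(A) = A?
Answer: 43861729/15660 ≈ 2800.9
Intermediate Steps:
t = 8668/3 (t = 4/3 + (10483 - 1*1819)/3 = 4/3 + (10483 - 1819)/3 = 4/3 + (⅓)*8664 = 4/3 + 2888 = 8668/3 ≈ 2889.3)
y = -7151/15660 (y = (3433 + (-2712 + 6430))/(-15660) = (3433 + 3718)*(-1/15660) = 7151*(-1/15660) = -7151/15660 ≈ -0.45664)
q = -8404/3 (q = 88 - 1*8668/3 = 88 - 8668/3 = -8404/3 ≈ -2801.3)
y - q = -7151/15660 - 1*(-8404/3) = -7151/15660 + 8404/3 = 43861729/15660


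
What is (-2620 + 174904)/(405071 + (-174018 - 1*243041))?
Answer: -14357/999 ≈ -14.371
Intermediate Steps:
(-2620 + 174904)/(405071 + (-174018 - 1*243041)) = 172284/(405071 + (-174018 - 243041)) = 172284/(405071 - 417059) = 172284/(-11988) = 172284*(-1/11988) = -14357/999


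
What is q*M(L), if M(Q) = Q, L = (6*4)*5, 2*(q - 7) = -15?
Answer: -60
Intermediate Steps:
q = -½ (q = 7 + (½)*(-15) = 7 - 15/2 = -½ ≈ -0.50000)
L = 120 (L = 24*5 = 120)
q*M(L) = -½*120 = -60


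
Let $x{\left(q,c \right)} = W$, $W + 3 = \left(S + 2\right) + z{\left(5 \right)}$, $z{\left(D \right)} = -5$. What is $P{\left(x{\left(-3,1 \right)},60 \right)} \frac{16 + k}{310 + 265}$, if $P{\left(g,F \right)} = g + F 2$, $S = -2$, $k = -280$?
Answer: $- \frac{29568}{575} \approx -51.423$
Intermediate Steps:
$W = -8$ ($W = -3 + \left(\left(-2 + 2\right) - 5\right) = -3 + \left(0 - 5\right) = -3 - 5 = -8$)
$x{\left(q,c \right)} = -8$
$P{\left(g,F \right)} = g + 2 F$
$P{\left(x{\left(-3,1 \right)},60 \right)} \frac{16 + k}{310 + 265} = \left(-8 + 2 \cdot 60\right) \frac{16 - 280}{310 + 265} = \left(-8 + 120\right) \left(- \frac{264}{575}\right) = 112 \left(\left(-264\right) \frac{1}{575}\right) = 112 \left(- \frac{264}{575}\right) = - \frac{29568}{575}$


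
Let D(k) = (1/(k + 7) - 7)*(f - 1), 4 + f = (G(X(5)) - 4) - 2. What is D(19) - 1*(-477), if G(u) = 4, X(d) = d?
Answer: 13669/26 ≈ 525.73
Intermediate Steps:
f = -6 (f = -4 + ((4 - 4) - 2) = -4 + (0 - 2) = -4 - 2 = -6)
D(k) = 49 - 7/(7 + k) (D(k) = (1/(k + 7) - 7)*(-6 - 1) = (1/(7 + k) - 7)*(-7) = (-7 + 1/(7 + k))*(-7) = 49 - 7/(7 + k))
D(19) - 1*(-477) = 7*(48 + 7*19)/(7 + 19) - 1*(-477) = 7*(48 + 133)/26 + 477 = 7*(1/26)*181 + 477 = 1267/26 + 477 = 13669/26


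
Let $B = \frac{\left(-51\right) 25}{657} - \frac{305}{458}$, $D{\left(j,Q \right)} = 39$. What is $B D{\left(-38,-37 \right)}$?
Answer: $- \frac{3398785}{33434} \approx -101.66$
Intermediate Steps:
$B = - \frac{261445}{100302}$ ($B = \left(-1275\right) \frac{1}{657} - \frac{305}{458} = - \frac{425}{219} - \frac{305}{458} = - \frac{261445}{100302} \approx -2.6066$)
$B D{\left(-38,-37 \right)} = \left(- \frac{261445}{100302}\right) 39 = - \frac{3398785}{33434}$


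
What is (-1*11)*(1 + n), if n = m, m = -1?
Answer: 0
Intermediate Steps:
n = -1
(-1*11)*(1 + n) = (-1*11)*(1 - 1) = -11*0 = 0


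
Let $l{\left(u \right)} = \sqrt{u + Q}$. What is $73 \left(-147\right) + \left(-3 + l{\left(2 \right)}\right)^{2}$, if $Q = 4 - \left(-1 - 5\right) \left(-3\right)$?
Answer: $-10734 - 12 i \sqrt{3} \approx -10734.0 - 20.785 i$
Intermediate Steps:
$Q = -14$ ($Q = 4 - \left(-6\right) \left(-3\right) = 4 - 18 = -14$)
$l{\left(u \right)} = \sqrt{-14 + u}$ ($l{\left(u \right)} = \sqrt{u - 14} = \sqrt{-14 + u}$)
$73 \left(-147\right) + \left(-3 + l{\left(2 \right)}\right)^{2} = 73 \left(-147\right) + \left(-3 + \sqrt{-14 + 2}\right)^{2} = -10731 + \left(-3 + \sqrt{-12}\right)^{2} = -10731 + \left(-3 + 2 i \sqrt{3}\right)^{2}$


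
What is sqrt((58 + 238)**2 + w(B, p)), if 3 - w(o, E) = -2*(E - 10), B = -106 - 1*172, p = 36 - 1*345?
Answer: sqrt(86981) ≈ 294.93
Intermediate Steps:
p = -309 (p = 36 - 345 = -309)
B = -278 (B = -106 - 172 = -278)
w(o, E) = -17 + 2*E (w(o, E) = 3 - (-2)*(E - 10) = 3 - (-2)*(-10 + E) = 3 - (20 - 2*E) = 3 + (-20 + 2*E) = -17 + 2*E)
sqrt((58 + 238)**2 + w(B, p)) = sqrt((58 + 238)**2 + (-17 + 2*(-309))) = sqrt(296**2 + (-17 - 618)) = sqrt(87616 - 635) = sqrt(86981)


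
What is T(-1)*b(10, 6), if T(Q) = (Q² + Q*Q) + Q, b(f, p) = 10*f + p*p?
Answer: 136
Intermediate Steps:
b(f, p) = p² + 10*f (b(f, p) = 10*f + p² = p² + 10*f)
T(Q) = Q + 2*Q² (T(Q) = (Q² + Q²) + Q = 2*Q² + Q = Q + 2*Q²)
T(-1)*b(10, 6) = (-(1 + 2*(-1)))*(6² + 10*10) = (-(1 - 2))*(36 + 100) = -1*(-1)*136 = 1*136 = 136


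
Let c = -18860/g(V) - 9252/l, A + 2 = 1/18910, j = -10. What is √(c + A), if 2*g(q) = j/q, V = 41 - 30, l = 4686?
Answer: √9049152214679865310/14768710 ≈ 203.69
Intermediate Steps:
V = 11
A = -37819/18910 (A = -2 + 1/18910 = -37819/18910 ≈ -1.9999)
g(q) = -5/q (g(q) = (-10/q)/2 = -5/q)
c = 32403710/781 (c = -18860/((-5/11)) - 9252/4686 = -18860/((-5*1/11)) - 9252*1/4686 = -18860/(-5/11) - 1542/781 = -18860*(-11/5) - 1542/781 = 41492 - 1542/781 = 32403710/781 ≈ 41490.)
√(c + A) = √(32403710/781 - 37819/18910) = √(612724619461/14768710) = √9049152214679865310/14768710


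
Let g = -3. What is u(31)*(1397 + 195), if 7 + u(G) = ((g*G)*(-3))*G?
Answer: 13758064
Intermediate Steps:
u(G) = -7 + 9*G² (u(G) = -7 + (-3*G*(-3))*G = -7 + (9*G)*G = -7 + 9*G²)
u(31)*(1397 + 195) = (-7 + 9*31²)*(1397 + 195) = (-7 + 9*961)*1592 = (-7 + 8649)*1592 = 8642*1592 = 13758064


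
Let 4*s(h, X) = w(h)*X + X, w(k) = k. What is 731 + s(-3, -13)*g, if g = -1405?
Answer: -16803/2 ≈ -8401.5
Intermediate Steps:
s(h, X) = X/4 + X*h/4 (s(h, X) = (h*X + X)/4 = (X*h + X)/4 = (X + X*h)/4 = X/4 + X*h/4)
731 + s(-3, -13)*g = 731 + ((¼)*(-13)*(1 - 3))*(-1405) = 731 + ((¼)*(-13)*(-2))*(-1405) = 731 + (13/2)*(-1405) = 731 - 18265/2 = -16803/2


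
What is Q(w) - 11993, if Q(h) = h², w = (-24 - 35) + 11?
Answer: -9689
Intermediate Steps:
w = -48 (w = -59 + 11 = -48)
Q(w) - 11993 = (-48)² - 11993 = 2304 - 11993 = -9689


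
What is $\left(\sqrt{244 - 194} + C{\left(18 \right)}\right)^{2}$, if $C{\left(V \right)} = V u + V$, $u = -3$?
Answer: $1346 - 360 \sqrt{2} \approx 836.88$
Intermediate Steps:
$C{\left(V \right)} = - 2 V$ ($C{\left(V \right)} = V \left(-3\right) + V = - 3 V + V = - 2 V$)
$\left(\sqrt{244 - 194} + C{\left(18 \right)}\right)^{2} = \left(\sqrt{244 - 194} - 36\right)^{2} = \left(\sqrt{50} - 36\right)^{2} = \left(5 \sqrt{2} - 36\right)^{2} = \left(-36 + 5 \sqrt{2}\right)^{2}$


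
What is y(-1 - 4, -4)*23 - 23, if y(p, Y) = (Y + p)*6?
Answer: -1265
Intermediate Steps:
y(p, Y) = 6*Y + 6*p
y(-1 - 4, -4)*23 - 23 = (6*(-4) + 6*(-1 - 4))*23 - 23 = (-24 + 6*(-5))*23 - 23 = (-24 - 30)*23 - 23 = -54*23 - 23 = -1242 - 23 = -1265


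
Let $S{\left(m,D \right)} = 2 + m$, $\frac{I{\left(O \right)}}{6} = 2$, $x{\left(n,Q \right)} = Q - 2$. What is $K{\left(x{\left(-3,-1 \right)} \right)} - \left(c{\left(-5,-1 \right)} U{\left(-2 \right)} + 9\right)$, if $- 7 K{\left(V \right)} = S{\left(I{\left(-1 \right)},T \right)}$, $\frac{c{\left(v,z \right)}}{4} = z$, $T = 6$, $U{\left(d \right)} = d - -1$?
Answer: $-15$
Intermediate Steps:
$U{\left(d \right)} = 1 + d$ ($U{\left(d \right)} = d + 1 = 1 + d$)
$c{\left(v,z \right)} = 4 z$
$x{\left(n,Q \right)} = -2 + Q$
$I{\left(O \right)} = 12$ ($I{\left(O \right)} = 6 \cdot 2 = 12$)
$K{\left(V \right)} = -2$ ($K{\left(V \right)} = - \frac{2 + 12}{7} = \left(- \frac{1}{7}\right) 14 = -2$)
$K{\left(x{\left(-3,-1 \right)} \right)} - \left(c{\left(-5,-1 \right)} U{\left(-2 \right)} + 9\right) = -2 - \left(4 \left(-1\right) \left(1 - 2\right) + 9\right) = -2 - \left(\left(-4\right) \left(-1\right) + 9\right) = -2 - \left(4 + 9\right) = -2 - 13 = -15$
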